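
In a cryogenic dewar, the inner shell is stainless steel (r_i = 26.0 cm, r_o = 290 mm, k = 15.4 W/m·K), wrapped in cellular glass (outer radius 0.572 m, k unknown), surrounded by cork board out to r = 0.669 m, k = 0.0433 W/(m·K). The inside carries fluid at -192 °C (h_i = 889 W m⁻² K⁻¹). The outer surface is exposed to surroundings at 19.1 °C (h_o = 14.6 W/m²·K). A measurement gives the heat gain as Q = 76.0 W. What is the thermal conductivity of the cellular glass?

k = 0.0589 W/m·K

ΣR = ΔT/Q = |-192 − 19.1|/76.0 = 2.778 K/W
Known resistances:
  R_conv,in = 1/(4πr²h) = 1/(4π·0.260²·889) = 0.001324 K/W
  R_stainless steel = (1/0.260 − 1/0.290)/(4πk) = 0.3979/(4π·15.4) = 0.002056 K/W
  R_cork board = (1/0.572 − 1/0.669)/(4πk) = 0.2535/(4π·0.0433) = 0.4659 K/W
  R_conv,out = 1/(4πr²h) = 1/(4π·0.669²·14.6) = 0.01218 K/W
R_cellular glass = ΣR − ΣR_known = 2.778 − 0.4815 = 2.296 K/W
(1/r₁−1/r₂)/(4πk) = 2.296 ⇒ k = 1.700/(4π·2.296) = 0.0589 W/m·K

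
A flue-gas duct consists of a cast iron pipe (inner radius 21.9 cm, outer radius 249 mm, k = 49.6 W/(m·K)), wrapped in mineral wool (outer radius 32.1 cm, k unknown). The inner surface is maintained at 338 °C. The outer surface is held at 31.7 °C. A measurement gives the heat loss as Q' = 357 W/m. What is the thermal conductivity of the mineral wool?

ΣR = ΔT/Q' = |338 − 31.7|/357 = 0.8580 m·K/W
Known resistances:
  R'_cast iron = ln(0.249/0.219)/(2πk) = 0.1284/(2π·49.6) = 4.119×10^-4 m·K/W
R_mineral wool = ΣR − ΣR_known = 0.8580 − 4.119×10^-4 = 0.8576 m·K/W
ln(r₂/r₁)/(2πk) = 0.8576 ⇒ k = 0.2540/(2π·0.8576) = 0.0471 W/m·K

k = 0.0471 W/m·K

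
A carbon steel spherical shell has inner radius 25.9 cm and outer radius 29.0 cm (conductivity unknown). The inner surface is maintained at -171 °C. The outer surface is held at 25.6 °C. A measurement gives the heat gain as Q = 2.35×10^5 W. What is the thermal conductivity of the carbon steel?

ΣR = ΔT/Q = |-171 − 25.6|/2.35×10^5 = 8.366×10^-4 K/W
(1/r₁−1/r₂)/(4πk) = 8.366×10^-4 ⇒ k = 0.4127/(4π·8.366×10^-4) = 39.3 W/m·K

k = 39.3 W/m·K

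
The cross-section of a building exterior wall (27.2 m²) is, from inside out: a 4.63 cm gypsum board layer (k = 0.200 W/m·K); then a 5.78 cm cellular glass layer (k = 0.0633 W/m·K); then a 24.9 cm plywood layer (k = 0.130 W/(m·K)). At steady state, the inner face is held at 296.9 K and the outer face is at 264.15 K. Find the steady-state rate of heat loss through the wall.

Series thermal resistances, inner to outer:
  R_gypsum board = L/(kA) = 0.0463/(0.200·27.2) = 0.008511 K/W
  R_cellular glass = L/(kA) = 0.0578/(0.0633·27.2) = 0.03357 K/W
  R_plywood = L/(kA) = 0.249/(0.130·27.2) = 0.07042 K/W
ΣR = 0.008511 + 0.03357 + 0.07042 = 0.1125 K/W
Q = ΔT/ΣR = (296.9 K − 264.15 K)/0.1125 = 291 W

Q = 291 W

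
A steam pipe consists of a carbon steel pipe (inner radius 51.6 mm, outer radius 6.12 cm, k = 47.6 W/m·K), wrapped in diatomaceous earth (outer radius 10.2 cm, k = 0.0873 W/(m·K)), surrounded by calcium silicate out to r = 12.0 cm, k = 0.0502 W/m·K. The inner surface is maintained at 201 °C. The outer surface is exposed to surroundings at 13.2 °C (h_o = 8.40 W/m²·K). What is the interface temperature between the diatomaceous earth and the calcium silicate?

T = 92.0 °C

Series thermal resistances, inner to outer:
  R'_carbon steel = ln(0.0612/0.0516)/(2πk) = 0.1706/(2π·47.6) = 5.705×10^-4 m·K/W
  R'_diatomaceous earth = ln(0.102/0.0612)/(2πk) = 0.5108/(2π·0.0873) = 0.9313 m·K/W
  R'_calcium silicate = ln(0.120/0.102)/(2πk) = 0.1625/(2π·0.0502) = 0.5153 m·K/W
  R'_conv,out = 1/(2πr h) = 1/(2π·0.120·8.40) = 0.1579 m·K/W
ΣR = 5.705×10^-4 + 0.9313 + 0.5153 + 0.1579 = 1.605 m·K/W
Q' = ΔT/ΣR = (201 °C − 13.2 °C)/1.605 = 117.0 W/m
From the inner boundary to the diatomaceous earth/calcium silicate interface, ΣR_partial = 0.9319 m·K/W.
T_interface = T_in − Q'·ΣR_partial = 201 °C − (117.0)(0.9319) = 92.0 °C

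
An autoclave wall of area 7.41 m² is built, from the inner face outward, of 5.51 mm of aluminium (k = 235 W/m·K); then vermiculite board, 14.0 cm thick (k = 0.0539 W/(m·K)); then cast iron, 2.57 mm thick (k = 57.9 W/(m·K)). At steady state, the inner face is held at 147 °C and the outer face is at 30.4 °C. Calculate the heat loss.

Q = 333 W

Treat each layer as a resistance in series:
  R_aluminium = L/(kA) = 0.00551/(235·7.41) = 3.164×10^-6 K/W
  R_vermiculite board = L/(kA) = 0.140/(0.0539·7.41) = 0.3505 K/W
  R_cast iron = L/(kA) = 0.00257/(57.9·7.41) = 5.990×10^-6 K/W
ΣR = 3.164×10^-6 + 0.3505 + 5.990×10^-6 = 0.3505 K/W
Q = ΔT/ΣR = (147 °C − 30.4 °C)/0.3505 = 333 W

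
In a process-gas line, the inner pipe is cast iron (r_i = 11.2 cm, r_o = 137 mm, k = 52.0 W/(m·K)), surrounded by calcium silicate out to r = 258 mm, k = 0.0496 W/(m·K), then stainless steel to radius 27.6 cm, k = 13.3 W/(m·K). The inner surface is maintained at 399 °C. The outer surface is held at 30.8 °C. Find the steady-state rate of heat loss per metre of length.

Treat each layer as a resistance in series:
  R'_cast iron = ln(0.137/0.112)/(2πk) = 0.2015/(2π·52.0) = 6.167×10^-4 m·K/W
  R'_calcium silicate = ln(0.258/0.137)/(2πk) = 0.6330/(2π·0.0496) = 2.031 m·K/W
  R'_stainless steel = ln(0.276/0.258)/(2πk) = 0.06744/(2π·13.3) = 8.070×10^-4 m·K/W
ΣR = 6.167×10^-4 + 2.031 + 8.070×10^-4 = 2.032 m·K/W
Q' = ΔT/ΣR = (399 °C − 30.8 °C)/2.032 = 181 W/m

Q' = 181 W/m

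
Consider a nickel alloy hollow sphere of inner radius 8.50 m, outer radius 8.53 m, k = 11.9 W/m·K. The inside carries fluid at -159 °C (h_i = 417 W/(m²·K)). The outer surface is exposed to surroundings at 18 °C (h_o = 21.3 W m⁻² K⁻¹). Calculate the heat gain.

Q = 3.12×10^6 W

Series thermal resistances, inner to outer:
  R_conv,in = 1/(4πr²h) = 1/(4π·8.50²·417) = 2.641×10^-6 K/W
  R_nickel alloy = (1/8.50 − 1/8.53)/(4πk) = 4.138×10^-4/(4π·11.9) = 2.767×10^-6 K/W
  R_conv,out = 1/(4πr²h) = 1/(4π·8.53²·21.3) = 5.135×10^-5 K/W
ΣR = 2.641×10^-6 + 2.767×10^-6 + 5.135×10^-5 = 5.676×10^-5 K/W
Q = ΔT/ΣR = (-159 °C − 18 °C)/5.676×10^-5 = -3.12×10^6 W
(Negative Q ⇒ heat flows inward; heat gain = 3.12×10^6 W.)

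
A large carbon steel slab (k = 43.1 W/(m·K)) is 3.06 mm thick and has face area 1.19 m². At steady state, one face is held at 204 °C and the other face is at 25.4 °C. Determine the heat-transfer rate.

Q = 2990 kW

Q = kA·ΔT/L = 43.1 × 1.19 × |204 °C − 25.4 °C| / 0.00306 = 2.99×10^6 W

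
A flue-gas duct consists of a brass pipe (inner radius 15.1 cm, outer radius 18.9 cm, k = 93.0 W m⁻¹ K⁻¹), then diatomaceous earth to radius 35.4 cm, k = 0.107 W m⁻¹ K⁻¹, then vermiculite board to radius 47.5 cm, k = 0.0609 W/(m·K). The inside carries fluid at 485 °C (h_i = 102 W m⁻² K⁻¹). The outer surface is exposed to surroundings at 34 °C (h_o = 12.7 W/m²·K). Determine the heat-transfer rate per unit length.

Series thermal resistances, inner to outer:
  R'_conv,in = 1/(2πr h) = 1/(2π·0.151·102) = 0.01033 m·K/W
  R'_brass = ln(0.189/0.151)/(2πk) = 0.2245/(2π·93.0) = 3.841×10^-4 m·K/W
  R'_diatomaceous earth = ln(0.354/0.189)/(2πk) = 0.6275/(2π·0.107) = 0.9334 m·K/W
  R'_vermiculite board = ln(0.475/0.354)/(2πk) = 0.2940/(2π·0.0609) = 0.7684 m·K/W
  R'_conv,out = 1/(2πr h) = 1/(2π·0.475·12.7) = 0.02638 m·K/W
ΣR = 0.01033 + 3.841×10^-4 + 0.9334 + 0.7684 + 0.02638 = 1.739 m·K/W
Q' = ΔT/ΣR = (485 °C − 34 °C)/1.739 = 259 W/m

Q' = 259 W/m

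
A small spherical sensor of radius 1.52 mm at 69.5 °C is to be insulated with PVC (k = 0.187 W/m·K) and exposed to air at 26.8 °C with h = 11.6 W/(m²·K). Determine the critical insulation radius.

For a sphere, r_cr = 2k_ins/h = 2·0.187/11.6 = 0.0322 m = 3.22 cm

r_cr = 3.22 cm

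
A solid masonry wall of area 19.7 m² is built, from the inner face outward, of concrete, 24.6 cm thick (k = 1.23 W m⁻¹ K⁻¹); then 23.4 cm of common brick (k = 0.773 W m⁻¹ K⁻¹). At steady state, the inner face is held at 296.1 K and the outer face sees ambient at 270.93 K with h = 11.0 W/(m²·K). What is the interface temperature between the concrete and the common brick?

Resistance network (inner→outer):
  R_concrete = L/(kA) = 0.246/(1.23·19.7) = 0.01015 K/W
  R_common brick = L/(kA) = 0.234/(0.773·19.7) = 0.01537 K/W
  R_conv,out = 1/(hA) = 1/(11.0·19.7) = 0.004615 K/W
ΣR = 0.01015 + 0.01537 + 0.004615 = 0.03013 K/W
Q = ΔT/ΣR = (296.1 K − 270.93 K)/0.03013 = 835.4 W
From the inner boundary to the concrete/common brick interface, ΣR_partial = 0.01015 K/W.
T_interface = T_in − Q·ΣR_partial = 296.1 K − (835.4)(0.01015) = 287.6 K

T = 287.6 K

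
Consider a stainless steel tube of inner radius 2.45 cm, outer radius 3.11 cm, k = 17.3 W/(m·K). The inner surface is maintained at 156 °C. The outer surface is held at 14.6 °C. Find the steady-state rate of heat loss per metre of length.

Q' = 64.4 kW/m

Q' = 2πk·ΔT/ln(r₂/r₁) = 2π × 17.3 × 141.4 / ln(0.0311/0.0245) = 64400 W/m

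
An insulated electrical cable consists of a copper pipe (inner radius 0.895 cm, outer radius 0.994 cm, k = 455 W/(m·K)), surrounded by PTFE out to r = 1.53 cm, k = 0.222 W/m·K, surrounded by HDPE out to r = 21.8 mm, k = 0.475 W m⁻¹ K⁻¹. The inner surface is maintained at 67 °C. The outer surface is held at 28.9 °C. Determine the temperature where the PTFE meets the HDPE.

T = 39.5 °C

Series thermal resistances, inner to outer:
  R'_copper = ln(0.00994/0.00895)/(2πk) = 0.1049/(2π·455) = 3.670×10^-5 m·K/W
  R'_PTFE = ln(0.0153/0.00994)/(2πk) = 0.4313/(2π·0.222) = 0.3092 m·K/W
  R'_HDPE = ln(0.0218/0.0153)/(2πk) = 0.3541/(2π·0.475) = 0.1186 m·K/W
ΣR = 3.670×10^-5 + 0.3092 + 0.1186 = 0.4278 m·K/W
Q' = ΔT/ΣR = (67 °C − 28.9 °C)/0.4278 = 89.06 W/m
From the inner boundary to the PTFE/HDPE interface, ΣR_partial = 0.3092 m·K/W.
T_interface = T_in − Q'·ΣR_partial = 67 °C − (89.06)(0.3092) = 39.5 °C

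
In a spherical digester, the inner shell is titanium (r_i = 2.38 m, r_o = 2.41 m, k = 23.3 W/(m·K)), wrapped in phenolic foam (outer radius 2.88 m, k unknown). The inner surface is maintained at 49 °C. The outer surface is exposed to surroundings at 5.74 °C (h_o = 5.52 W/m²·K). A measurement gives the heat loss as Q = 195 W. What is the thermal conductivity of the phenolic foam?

k = 0.0245 W/m·K

ΣR = ΔT/Q = |49 − 5.74|/195 = 0.2218 K/W
Known resistances:
  R_titanium = (1/2.38 − 1/2.41)/(4πk) = 0.005230/(4π·23.3) = 1.786×10^-5 K/W
  R_conv,out = 1/(4πr²h) = 1/(4π·2.88²·5.52) = 0.001738 K/W
R_phenolic foam = ΣR − ΣR_known = 0.2218 − 0.001756 = 0.2200 K/W
(1/r₁−1/r₂)/(4πk) = 0.2200 ⇒ k = 0.06772/(4π·0.2200) = 0.0245 W/m·K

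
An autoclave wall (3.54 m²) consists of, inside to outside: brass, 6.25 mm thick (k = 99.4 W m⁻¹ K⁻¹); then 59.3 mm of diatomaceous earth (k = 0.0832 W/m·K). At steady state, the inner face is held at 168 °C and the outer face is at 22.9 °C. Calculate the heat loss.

Series thermal resistances, inner to outer:
  R_brass = L/(kA) = 0.00625/(99.4·3.54) = 1.776×10^-5 K/W
  R_diatomaceous earth = L/(kA) = 0.0593/(0.0832·3.54) = 0.2013 K/W
ΣR = 1.776×10^-5 + 0.2013 = 0.2013 K/W
Q = ΔT/ΣR = (168 °C − 22.9 °C)/0.2013 = 721 W

Q = 721 W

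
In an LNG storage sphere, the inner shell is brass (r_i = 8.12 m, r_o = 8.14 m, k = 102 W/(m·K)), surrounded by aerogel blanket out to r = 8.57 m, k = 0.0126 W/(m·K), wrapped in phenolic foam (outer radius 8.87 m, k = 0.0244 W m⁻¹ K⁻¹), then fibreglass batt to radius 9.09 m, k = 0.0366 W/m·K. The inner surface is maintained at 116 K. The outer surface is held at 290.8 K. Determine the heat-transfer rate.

Series thermal resistances, inner to outer:
  R_brass = (1/8.12 − 1/8.14)/(4πk) = 3.026×10^-4/(4π·102) = 2.361×10^-7 K/W
  R_aerogel blanket = (1/8.14 − 1/8.57)/(4πk) = 0.006164/(4π·0.0126) = 0.03893 K/W
  R_phenolic foam = (1/8.57 − 1/8.87)/(4πk) = 0.003947/(4π·0.0244) = 0.01287 K/W
  R_fibreglass batt = (1/8.87 − 1/9.09)/(4πk) = 0.002729/(4π·0.0366) = 0.005933 K/W
ΣR = 2.361×10^-7 + 0.03893 + 0.01287 + 0.005933 = 0.05773 K/W
Q = ΔT/ΣR = (116 K − 290.8 K)/0.05773 = -3030 W
(Negative Q ⇒ heat flows inward; heat gain = 3030 W.)

Q = 3.03 kW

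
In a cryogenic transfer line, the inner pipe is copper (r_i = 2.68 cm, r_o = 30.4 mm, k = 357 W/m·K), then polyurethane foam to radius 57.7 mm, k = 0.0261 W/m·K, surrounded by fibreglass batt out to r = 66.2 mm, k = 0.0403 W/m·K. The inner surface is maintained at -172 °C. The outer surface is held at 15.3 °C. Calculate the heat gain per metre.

Series thermal resistances, inner to outer:
  R'_copper = ln(0.0304/0.0268)/(2πk) = 0.1260/(2π·357) = 5.619×10^-5 m·K/W
  R'_polyurethane foam = ln(0.0577/0.0304)/(2πk) = 0.6408/(2π·0.0261) = 3.908 m·K/W
  R'_fibreglass batt = ln(0.0662/0.0577)/(2πk) = 0.1374/(2π·0.0403) = 0.5427 m·K/W
ΣR = 5.619×10^-5 + 3.908 + 0.5427 = 4.451 m·K/W
Q' = ΔT/ΣR = (-172 °C − 15.3 °C)/4.451 = -42.1 W/m
(Negative Q' ⇒ heat flows inward; heat gain = 42.1 W/m.)

Q' = 42.1 W/m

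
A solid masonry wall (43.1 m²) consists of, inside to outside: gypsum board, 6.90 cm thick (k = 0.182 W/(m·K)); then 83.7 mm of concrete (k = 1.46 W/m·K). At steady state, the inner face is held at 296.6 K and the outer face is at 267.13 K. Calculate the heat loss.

Series thermal resistances, inner to outer:
  R_gypsum board = L/(kA) = 0.0690/(0.182·43.1) = 0.008796 K/W
  R_concrete = L/(kA) = 0.0837/(1.46·43.1) = 0.001330 K/W
ΣR = 0.008796 + 0.001330 = 0.01013 K/W
Q = ΔT/ΣR = (296.6 K − 267.13 K)/0.01013 = 2910 W

Q = 2.91 kW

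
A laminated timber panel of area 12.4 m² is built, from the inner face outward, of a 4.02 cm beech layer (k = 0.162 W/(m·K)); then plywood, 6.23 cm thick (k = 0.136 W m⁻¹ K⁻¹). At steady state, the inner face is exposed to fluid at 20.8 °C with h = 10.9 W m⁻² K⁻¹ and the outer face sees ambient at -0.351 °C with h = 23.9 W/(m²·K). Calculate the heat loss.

Q = 312 W

Series thermal resistances, inner to outer:
  R_conv,in = 1/(hA) = 1/(10.9·12.4) = 0.007399 K/W
  R_beech = L/(kA) = 0.0402/(0.162·12.4) = 0.02001 K/W
  R_plywood = L/(kA) = 0.0623/(0.136·12.4) = 0.03694 K/W
  R_conv,out = 1/(hA) = 1/(23.9·12.4) = 0.003374 K/W
ΣR = 0.007399 + 0.02001 + 0.03694 + 0.003374 = 0.06772 K/W
Q = ΔT/ΣR = (20.8 °C − -0.351 °C)/0.06772 = 312 W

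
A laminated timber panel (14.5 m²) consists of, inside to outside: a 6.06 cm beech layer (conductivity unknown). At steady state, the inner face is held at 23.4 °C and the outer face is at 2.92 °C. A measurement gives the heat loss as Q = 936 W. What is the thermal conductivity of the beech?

k = 0.191 W/m·K

ΣR = ΔT/Q = |23.4 − 2.92|/936 = 0.02188 K/W
L/(kA) = 0.02188 ⇒ k = 0.0606/(0.02188·14.5) = 0.191 W/m·K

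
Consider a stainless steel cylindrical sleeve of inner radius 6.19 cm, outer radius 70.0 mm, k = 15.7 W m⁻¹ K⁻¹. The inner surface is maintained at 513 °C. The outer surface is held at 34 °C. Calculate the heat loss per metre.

Q' = 2πk·ΔT/ln(r₂/r₁) = 2π × 15.7 × 479 / ln(0.0700/0.0619) = 3.84×10^5 W/m

Q' = 3.84×10^5 W/m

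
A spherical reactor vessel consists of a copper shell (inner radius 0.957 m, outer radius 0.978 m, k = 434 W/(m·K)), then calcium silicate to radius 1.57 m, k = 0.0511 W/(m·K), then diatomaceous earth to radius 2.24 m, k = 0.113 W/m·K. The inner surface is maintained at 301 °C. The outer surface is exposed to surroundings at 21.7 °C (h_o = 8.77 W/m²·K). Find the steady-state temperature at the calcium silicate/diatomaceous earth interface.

T = 73.3 °C

Treat each layer as a resistance in series:
  R_copper = (1/0.957 − 1/0.978)/(4πk) = 0.02244/(4π·434) = 4.114×10^-6 K/W
  R_calcium silicate = (1/0.978 − 1/1.57)/(4πk) = 0.3856/(4π·0.0511) = 0.6004 K/W
  R_diatomaceous earth = (1/1.57 − 1/2.24)/(4πk) = 0.1905/(4π·0.113) = 0.1342 K/W
  R_conv,out = 1/(4πr²h) = 1/(4π·2.24²·8.77) = 0.001808 K/W
ΣR = 4.114×10^-6 + 0.6004 + 0.1342 + 0.001808 = 0.7364 K/W
Q = ΔT/ΣR = (301 °C − 21.7 °C)/0.7364 = 379.3 W
From the inner boundary to the calcium silicate/diatomaceous earth interface, ΣR_partial = 0.6004 K/W.
T_interface = T_in − Q·ΣR_partial = 301 °C − (379.3)(0.6004) = 73.3 °C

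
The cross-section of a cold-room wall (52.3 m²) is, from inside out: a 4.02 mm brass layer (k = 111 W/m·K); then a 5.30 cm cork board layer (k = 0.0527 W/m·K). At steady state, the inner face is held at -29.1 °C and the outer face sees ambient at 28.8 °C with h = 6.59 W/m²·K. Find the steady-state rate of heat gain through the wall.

Q = 2620 W

Treat each layer as a resistance in series:
  R_brass = L/(kA) = 0.00402/(111·52.3) = 6.925×10^-7 K/W
  R_cork board = L/(kA) = 0.0530/(0.0527·52.3) = 0.01923 K/W
  R_conv,out = 1/(hA) = 1/(6.59·52.3) = 0.002901 K/W
ΣR = 6.925×10^-7 + 0.01923 + 0.002901 = 0.02213 K/W
Q = ΔT/ΣR = (-29.1 °C − 28.8 °C)/0.02213 = -2620 W
(Negative Q ⇒ heat flows inward; heat gain = 2620 W.)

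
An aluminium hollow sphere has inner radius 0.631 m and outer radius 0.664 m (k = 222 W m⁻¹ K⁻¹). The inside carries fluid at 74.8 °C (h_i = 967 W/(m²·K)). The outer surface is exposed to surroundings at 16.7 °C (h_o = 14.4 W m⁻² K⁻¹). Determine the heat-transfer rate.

Q = 4.55 kW

Series thermal resistances, inner to outer:
  R_conv,in = 1/(4πr²h) = 1/(4π·0.631²·967) = 2.067×10^-4 K/W
  R_aluminium = (1/0.631 − 1/0.664)/(4πk) = 0.07876/(4π·222) = 2.823×10^-5 K/W
  R_conv,out = 1/(4πr²h) = 1/(4π·0.664²·14.4) = 0.01253 K/W
ΣR = 2.067×10^-4 + 2.823×10^-5 + 0.01253 = 0.01276 K/W
Q = ΔT/ΣR = (74.8 °C − 16.7 °C)/0.01276 = 4550 W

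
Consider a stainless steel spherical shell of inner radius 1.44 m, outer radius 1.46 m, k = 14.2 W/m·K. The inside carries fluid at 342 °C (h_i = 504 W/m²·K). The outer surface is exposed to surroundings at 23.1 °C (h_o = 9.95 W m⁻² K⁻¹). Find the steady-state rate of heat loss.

Resistance network (inner→outer):
  R_conv,in = 1/(4πr²h) = 1/(4π·1.44²·504) = 7.614×10^-5 K/W
  R_stainless steel = (1/1.44 − 1/1.46)/(4πk) = 0.009513/(4π·14.2) = 5.331×10^-5 K/W
  R_conv,out = 1/(4πr²h) = 1/(4π·1.46²·9.95) = 0.003752 K/W
ΣR = 7.614×10^-5 + 5.331×10^-5 + 0.003752 = 0.003881 K/W
Q = ΔT/ΣR = (342 °C − 23.1 °C)/0.003881 = 82200 W

Q = 82200 W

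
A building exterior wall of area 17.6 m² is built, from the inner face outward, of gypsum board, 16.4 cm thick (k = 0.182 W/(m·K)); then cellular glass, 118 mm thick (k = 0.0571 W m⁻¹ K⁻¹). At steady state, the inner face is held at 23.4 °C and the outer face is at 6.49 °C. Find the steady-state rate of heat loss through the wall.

Resistance network (inner→outer):
  R_gypsum board = L/(kA) = 0.164/(0.182·17.6) = 0.05120 K/W
  R_cellular glass = L/(kA) = 0.118/(0.0571·17.6) = 0.1174 K/W
ΣR = 0.05120 + 0.1174 = 0.1686 K/W
Q = ΔT/ΣR = (23.4 °C − 6.49 °C)/0.1686 = 100 W

Q = 100 W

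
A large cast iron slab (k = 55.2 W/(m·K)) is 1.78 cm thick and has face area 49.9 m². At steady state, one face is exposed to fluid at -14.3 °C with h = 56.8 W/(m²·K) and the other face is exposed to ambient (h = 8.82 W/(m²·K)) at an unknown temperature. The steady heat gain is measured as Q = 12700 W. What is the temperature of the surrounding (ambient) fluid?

Sum the resistances:
  R_conv,in = 1/(hA) = 1/(56.8·49.9) = 3.528×10^-4 K/W
  R_cast iron = L/(kA) = 0.0178/(55.2·49.9) = 6.462×10^-6 K/W
  R_conv,out = 1/(hA) = 1/(8.82·49.9) = 0.002272 K/W
ΣR = 0.002631 K/W
ΔT = Q·ΣR = 12700 × 0.002631 = 33.41 K
Heat flows inward, so T_out = T_in + ΔT = -14.3 + 33.41 = 19.1 °C

T_out = 19.1 °C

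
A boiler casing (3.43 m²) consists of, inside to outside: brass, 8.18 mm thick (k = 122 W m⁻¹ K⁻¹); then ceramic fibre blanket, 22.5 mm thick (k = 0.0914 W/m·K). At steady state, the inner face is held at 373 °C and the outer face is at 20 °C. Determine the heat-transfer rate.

Resistance network (inner→outer):
  R_brass = L/(kA) = 0.00818/(122·3.43) = 1.955×10^-5 K/W
  R_ceramic fibre blanket = L/(kA) = 0.0225/(0.0914·3.43) = 0.07177 K/W
ΣR = 1.955×10^-5 + 0.07177 = 0.07179 K/W
Q = ΔT/ΣR = (373 °C − 20 °C)/0.07179 = 4920 W

Q = 4920 W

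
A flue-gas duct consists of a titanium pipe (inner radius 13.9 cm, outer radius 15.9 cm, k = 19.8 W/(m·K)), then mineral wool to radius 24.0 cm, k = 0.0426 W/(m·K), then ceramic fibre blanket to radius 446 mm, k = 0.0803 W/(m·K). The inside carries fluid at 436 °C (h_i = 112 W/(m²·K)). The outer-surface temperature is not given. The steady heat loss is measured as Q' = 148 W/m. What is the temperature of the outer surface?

Series resistances:
  R'_conv,in = 1/(2πr h) = 1/(2π·0.139·112) = 0.01022 m·K/W
  R'_titanium = ln(0.159/0.139)/(2πk) = 0.1344/(2π·19.8) = 0.001081 m·K/W
  R'_mineral wool = ln(0.240/0.159)/(2πk) = 0.4117/(2π·0.0426) = 1.538 m·K/W
  R'_ceramic fibre blanket = ln(0.446/0.240)/(2πk) = 0.6197/(2π·0.0803) = 1.228 m·K/W
ΣR = 2.778 m·K/W
ΔT = Q'·ΣR = 148 × 2.778 = 411.1 K
Heat flows outward, so T_out = T_in − ΔT = 436 − 411.1 = 24.9 °C

T_out = 24.9 °C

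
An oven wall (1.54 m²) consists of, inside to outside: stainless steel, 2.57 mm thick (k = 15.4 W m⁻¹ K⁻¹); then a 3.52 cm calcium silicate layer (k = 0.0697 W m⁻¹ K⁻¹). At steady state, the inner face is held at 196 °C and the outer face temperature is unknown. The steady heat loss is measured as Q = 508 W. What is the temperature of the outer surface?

T_out = 29.4 °C

Sum the resistances:
  R_stainless steel = L/(kA) = 0.00257/(15.4·1.54) = 1.084×10^-4 K/W
  R_calcium silicate = L/(kA) = 0.0352/(0.0697·1.54) = 0.3279 K/W
ΣR = 0.3280 K/W
ΔT = Q·ΣR = 508 × 0.3280 = 166.6 K
Heat flows outward, so T_out = T_in − ΔT = 196 − 166.6 = 29.4 °C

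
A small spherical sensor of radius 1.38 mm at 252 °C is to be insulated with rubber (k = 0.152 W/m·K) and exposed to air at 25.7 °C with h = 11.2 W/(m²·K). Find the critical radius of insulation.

For a sphere, r_cr = 2k_ins/h = 2·0.152/11.2 = 0.0271 m = 2.71 cm

r_cr = 2.71 cm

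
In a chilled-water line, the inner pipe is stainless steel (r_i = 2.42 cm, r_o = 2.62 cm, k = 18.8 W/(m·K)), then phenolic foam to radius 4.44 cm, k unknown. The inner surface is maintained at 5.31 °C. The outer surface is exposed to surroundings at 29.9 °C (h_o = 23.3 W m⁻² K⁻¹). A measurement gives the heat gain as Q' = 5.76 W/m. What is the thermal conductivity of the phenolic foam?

k = 0.0204 W/m·K

ΣR = ΔT/Q' = |5.31 − 29.9|/5.76 = 4.269 m·K/W
Known resistances:
  R'_stainless steel = ln(0.0262/0.0242)/(2πk) = 0.07941/(2π·18.8) = 6.722×10^-4 m·K/W
  R'_conv,out = 1/(2πr h) = 1/(2π·0.0444·23.3) = 0.1538 m·K/W
R_phenolic foam = ΣR − ΣR_known = 4.269 − 0.1545 = 4.115 m·K/W
ln(r₂/r₁)/(2πk) = 4.115 ⇒ k = 0.5275/(2π·4.115) = 0.0204 W/m·K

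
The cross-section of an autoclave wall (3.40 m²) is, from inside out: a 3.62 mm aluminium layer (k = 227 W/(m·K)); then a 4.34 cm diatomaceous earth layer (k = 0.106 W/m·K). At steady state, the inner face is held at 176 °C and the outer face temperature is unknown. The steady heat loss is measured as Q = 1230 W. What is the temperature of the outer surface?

Sum the resistances:
  R_aluminium = L/(kA) = 0.00362/(227·3.40) = 4.690×10^-6 K/W
  R_diatomaceous earth = L/(kA) = 0.0434/(0.106·3.40) = 0.1204 K/W
ΣR = 0.1204 K/W
ΔT = Q·ΣR = 1230 × 0.1204 = 148.1 K
Heat flows outward, so T_out = T_in − ΔT = 176 − 148.1 = 27.9 °C

T_out = 27.9 °C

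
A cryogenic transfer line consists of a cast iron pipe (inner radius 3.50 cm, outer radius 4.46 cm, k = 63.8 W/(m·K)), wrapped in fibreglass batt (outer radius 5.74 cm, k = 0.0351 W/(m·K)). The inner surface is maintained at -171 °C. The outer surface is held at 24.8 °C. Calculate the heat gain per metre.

Series thermal resistances, inner to outer:
  R'_cast iron = ln(0.0446/0.0350)/(2πk) = 0.2424/(2π·63.8) = 6.047×10^-4 m·K/W
  R'_fibreglass batt = ln(0.0574/0.0446)/(2πk) = 0.2523/(2π·0.0351) = 1.144 m·K/W
ΣR = 6.047×10^-4 + 1.144 = 1.145 m·K/W
Q' = ΔT/ΣR = (-171 °C − 24.8 °C)/1.145 = -171 W/m
(Negative Q' ⇒ heat flows inward; heat gain = 171 W/m.)

Q' = 171 W/m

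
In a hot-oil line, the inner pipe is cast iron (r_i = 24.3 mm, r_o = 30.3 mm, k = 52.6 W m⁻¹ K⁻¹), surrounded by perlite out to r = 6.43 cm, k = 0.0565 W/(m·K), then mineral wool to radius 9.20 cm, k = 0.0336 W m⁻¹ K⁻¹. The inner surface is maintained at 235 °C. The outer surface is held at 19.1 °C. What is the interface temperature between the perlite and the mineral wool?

Series thermal resistances, inner to outer:
  R'_cast iron = ln(0.0303/0.0243)/(2πk) = 0.2207/(2π·52.6) = 6.677×10^-4 m·K/W
  R'_perlite = ln(0.0643/0.0303)/(2πk) = 0.7524/(2π·0.0565) = 2.119 m·K/W
  R'_mineral wool = ln(0.0920/0.0643)/(2πk) = 0.3582/(2π·0.0336) = 1.697 m·K/W
ΣR = 6.677×10^-4 + 2.119 + 1.697 = 3.817 m·K/W
Q' = ΔT/ΣR = (235 °C − 19.1 °C)/3.817 = 56.56 W/m
From the inner boundary to the perlite/mineral wool interface, ΣR_partial = 2.120 m·K/W.
T_interface = T_in − Q'·ΣR_partial = 235 °C − (56.56)(2.120) = 115 °C

T = 115 °C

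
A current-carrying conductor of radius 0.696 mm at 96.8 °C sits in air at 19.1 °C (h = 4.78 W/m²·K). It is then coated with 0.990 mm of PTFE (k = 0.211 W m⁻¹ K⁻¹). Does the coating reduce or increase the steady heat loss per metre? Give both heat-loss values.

increases: 1.62 → 3.81 W/m

Critical radius for a cylinder: r_cr = k/h = 0.0441 m = 4.41 cm.
Outer radius after coating: r₂ = 6.96×10^-4 + 9.90×10^-4 = 0.001686 m.
Since r₁ < r_cr and r₂ ≤ r_cr, the coating moves toward the maximum at r_cr — heat loss rises.
Bare: R = 1/(2πr₁h) = 47.84 m·K/W; Q = 77.7/47.84 = 1.62 W/m.
Coated: R = R_cond + R_conv = 20.42 m·K/W; Q = 77.7/20.42 = 3.81 W/m.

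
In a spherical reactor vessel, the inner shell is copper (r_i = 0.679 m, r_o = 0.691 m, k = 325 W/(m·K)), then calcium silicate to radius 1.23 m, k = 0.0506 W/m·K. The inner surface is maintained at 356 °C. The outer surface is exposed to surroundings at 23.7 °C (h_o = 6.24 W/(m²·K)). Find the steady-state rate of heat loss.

Treat each layer as a resistance in series:
  R_copper = (1/0.679 − 1/0.691)/(4πk) = 0.02558/(4π·325) = 6.262×10^-6 K/W
  R_calcium silicate = (1/0.691 − 1/1.23)/(4πk) = 0.6342/(4π·0.0506) = 0.9973 K/W
  R_conv,out = 1/(4πr²h) = 1/(4π·1.23²·6.24) = 0.008429 K/W
ΣR = 6.262×10^-6 + 0.9973 + 0.008429 = 1.006 K/W
Q = ΔT/ΣR = (356 °C − 23.7 °C)/1.006 = 330 W

Q = 330 W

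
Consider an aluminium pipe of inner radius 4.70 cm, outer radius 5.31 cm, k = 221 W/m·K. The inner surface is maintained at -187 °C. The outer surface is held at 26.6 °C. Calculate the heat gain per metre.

Q' = 2πk·ΔT/ln(r₂/r₁) = 2π × 221 × 213.6 / ln(0.0531/0.0470) = 2.43×10^6 W/m

Q' = 2430 kW/m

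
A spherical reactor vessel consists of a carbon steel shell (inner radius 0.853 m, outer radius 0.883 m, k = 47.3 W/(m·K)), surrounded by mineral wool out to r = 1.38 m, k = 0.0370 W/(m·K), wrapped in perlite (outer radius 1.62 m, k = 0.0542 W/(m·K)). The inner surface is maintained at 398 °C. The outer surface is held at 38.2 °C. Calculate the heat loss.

Q = 348 W

Series thermal resistances, inner to outer:
  R_carbon steel = (1/0.853 − 1/0.883)/(4πk) = 0.03983/(4π·47.3) = 6.701×10^-5 K/W
  R_mineral wool = (1/0.883 − 1/1.38)/(4πk) = 0.4079/(4π·0.0370) = 0.8772 K/W
  R_perlite = (1/1.38 − 1/1.62)/(4πk) = 0.1074/(4π·0.0542) = 0.1576 K/W
ΣR = 6.701×10^-5 + 0.8772 + 0.1576 = 1.035 K/W
Q = ΔT/ΣR = (398 °C − 38.2 °C)/1.035 = 348 W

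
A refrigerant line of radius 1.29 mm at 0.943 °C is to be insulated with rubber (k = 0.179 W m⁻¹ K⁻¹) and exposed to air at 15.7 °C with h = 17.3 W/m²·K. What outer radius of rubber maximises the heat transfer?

r_cr = 1.03 cm

For a cylinder, r_cr = k_ins/h = 0.179/17.3 = 0.0103 m = 1.03 cm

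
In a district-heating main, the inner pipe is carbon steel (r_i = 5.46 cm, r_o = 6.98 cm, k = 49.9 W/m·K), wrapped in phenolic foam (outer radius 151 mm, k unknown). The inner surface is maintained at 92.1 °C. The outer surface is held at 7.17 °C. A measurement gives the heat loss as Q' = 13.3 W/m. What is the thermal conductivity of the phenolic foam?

ΣR = ΔT/Q' = |92.1 − 7.17|/13.3 = 6.386 m·K/W
Known resistances:
  R'_carbon steel = ln(0.0698/0.0546)/(2πk) = 0.2456/(2π·49.9) = 7.833×10^-4 m·K/W
R_phenolic foam = ΣR − ΣR_known = 6.386 − 7.833×10^-4 = 6.385 m·K/W
ln(r₂/r₁)/(2πk) = 6.385 ⇒ k = 0.7716/(2π·6.385) = 0.0192 W/m·K

k = 0.0192 W/m·K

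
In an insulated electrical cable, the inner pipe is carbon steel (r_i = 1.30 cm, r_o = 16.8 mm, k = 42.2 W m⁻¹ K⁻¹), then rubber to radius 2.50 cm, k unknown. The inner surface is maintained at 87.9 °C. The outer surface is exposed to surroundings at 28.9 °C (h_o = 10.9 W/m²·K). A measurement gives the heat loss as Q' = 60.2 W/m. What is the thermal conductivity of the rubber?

k = 0.160 W/m·K

ΣR = ΔT/Q' = |87.9 − 28.9|/60.2 = 0.9801 m·K/W
Known resistances:
  R'_carbon steel = ln(0.0168/0.0130)/(2πk) = 0.2564/(2π·42.2) = 9.671×10^-4 m·K/W
  R'_conv,out = 1/(2πr h) = 1/(2π·0.0250·10.9) = 0.5841 m·K/W
R_rubber = ΣR − ΣR_known = 0.9801 − 0.5851 = 0.3950 m·K/W
ln(r₂/r₁)/(2πk) = 0.3950 ⇒ k = 0.3975/(2π·0.3950) = 0.160 W/m·K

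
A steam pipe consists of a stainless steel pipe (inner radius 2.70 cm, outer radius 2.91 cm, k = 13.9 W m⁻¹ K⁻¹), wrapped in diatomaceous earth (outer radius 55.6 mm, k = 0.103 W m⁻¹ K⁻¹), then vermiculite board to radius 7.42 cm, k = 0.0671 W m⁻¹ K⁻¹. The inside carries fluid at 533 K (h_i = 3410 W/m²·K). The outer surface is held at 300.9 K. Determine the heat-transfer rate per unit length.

Q' = 138 W/m

Resistance network (inner→outer):
  R'_conv,in = 1/(2πr h) = 1/(2π·0.0270·3410) = 0.001729 m·K/W
  R'_stainless steel = ln(0.0291/0.0270)/(2πk) = 0.07490/(2π·13.9) = 8.576×10^-4 m·K/W
  R'_diatomaceous earth = ln(0.0556/0.0291)/(2πk) = 0.6474/(2π·0.103) = 1.000 m·K/W
  R'_vermiculite board = ln(0.0742/0.0556)/(2πk) = 0.2886/(2π·0.0671) = 0.6845 m·K/W
ΣR = 0.001729 + 8.576×10^-4 + 1.000 + 0.6845 = 1.687 m·K/W
Q' = ΔT/ΣR = (533 K − 300.9 K)/1.687 = 138 W/m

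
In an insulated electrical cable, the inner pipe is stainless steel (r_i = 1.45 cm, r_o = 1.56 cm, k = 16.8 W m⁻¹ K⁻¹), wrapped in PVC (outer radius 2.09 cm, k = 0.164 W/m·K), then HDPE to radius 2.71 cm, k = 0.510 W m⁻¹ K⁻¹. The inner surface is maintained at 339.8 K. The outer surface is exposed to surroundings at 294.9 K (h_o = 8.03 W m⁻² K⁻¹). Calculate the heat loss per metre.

Q' = 40.9 W/m

Treat each layer as a resistance in series:
  R'_stainless steel = ln(0.0156/0.0145)/(2πk) = 0.07312/(2π·16.8) = 6.927×10^-4 m·K/W
  R'_PVC = ln(0.0209/0.0156)/(2πk) = 0.2925/(2π·0.164) = 0.2838 m·K/W
  R'_HDPE = ln(0.0271/0.0209)/(2πk) = 0.2598/(2π·0.510) = 0.08107 m·K/W
  R'_conv,out = 1/(2πr h) = 1/(2π·0.0271·8.03) = 0.7314 m·K/W
ΣR = 6.927×10^-4 + 0.2838 + 0.08107 + 0.7314 = 1.097 m·K/W
Q' = ΔT/ΣR = (339.8 K − 294.9 K)/1.097 = 40.9 W/m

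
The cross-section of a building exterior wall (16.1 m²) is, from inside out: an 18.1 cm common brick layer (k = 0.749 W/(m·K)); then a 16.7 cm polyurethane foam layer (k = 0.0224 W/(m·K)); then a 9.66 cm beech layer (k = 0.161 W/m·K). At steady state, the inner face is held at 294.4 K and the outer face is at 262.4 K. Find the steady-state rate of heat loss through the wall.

Series thermal resistances, inner to outer:
  R_common brick = L/(kA) = 0.181/(0.749·16.1) = 0.01501 K/W
  R_polyurethane foam = L/(kA) = 0.167/(0.0224·16.1) = 0.4631 K/W
  R_beech = L/(kA) = 0.0966/(0.161·16.1) = 0.03727 K/W
ΣR = 0.01501 + 0.4631 + 0.03727 = 0.5154 K/W
Q = ΔT/ΣR = (294.4 K − 262.4 K)/0.5154 = 62.1 W

Q = 62.1 W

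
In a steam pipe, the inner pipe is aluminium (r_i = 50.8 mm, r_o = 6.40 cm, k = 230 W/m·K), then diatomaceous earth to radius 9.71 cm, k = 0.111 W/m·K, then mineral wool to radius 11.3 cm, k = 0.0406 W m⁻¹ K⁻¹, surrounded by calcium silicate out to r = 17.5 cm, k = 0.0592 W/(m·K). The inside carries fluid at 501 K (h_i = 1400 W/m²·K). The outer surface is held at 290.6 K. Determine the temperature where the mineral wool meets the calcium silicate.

T = 395 K

Resistance network (inner→outer):
  R'_conv,in = 1/(2πr h) = 1/(2π·0.0508·1400) = 0.002238 m·K/W
  R'_aluminium = ln(0.0640/0.0508)/(2πk) = 0.2310/(2π·230) = 1.598×10^-4 m·K/W
  R'_diatomaceous earth = ln(0.0971/0.0640)/(2πk) = 0.4169/(2π·0.111) = 0.5977 m·K/W
  R'_mineral wool = ln(0.113/0.0971)/(2πk) = 0.1516/(2π·0.0406) = 0.5945 m·K/W
  R'_calcium silicate = ln(0.175/0.113)/(2πk) = 0.4374/(2π·0.0592) = 1.176 m·K/W
ΣR = 0.002238 + 1.598×10^-4 + 0.5977 + 0.5945 + 1.176 = 2.371 m·K/W
Q' = ΔT/ΣR = (501 K − 290.6 K)/2.371 = 88.74 W/m
From the inner boundary to the mineral wool/calcium silicate interface, ΣR_partial = 1.195 m·K/W.
T_interface = T_in − Q'·ΣR_partial = 501 K − (88.74)(1.195) = 395 K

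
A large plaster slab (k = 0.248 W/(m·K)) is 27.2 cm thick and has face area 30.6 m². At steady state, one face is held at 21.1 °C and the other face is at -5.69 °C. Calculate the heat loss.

Q = kA·ΔT/L = 0.248 × 30.6 × |21.1 °C − -5.69 °C| / 0.272 = 747 W

Q = 747 W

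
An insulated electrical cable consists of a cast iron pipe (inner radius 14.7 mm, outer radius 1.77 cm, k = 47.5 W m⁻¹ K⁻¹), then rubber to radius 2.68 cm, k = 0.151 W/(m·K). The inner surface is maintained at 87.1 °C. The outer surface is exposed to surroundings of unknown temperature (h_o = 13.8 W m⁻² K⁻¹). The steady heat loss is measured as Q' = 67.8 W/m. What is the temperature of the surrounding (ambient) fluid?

Series resistances:
  R'_cast iron = ln(0.0177/0.0147)/(2πk) = 0.1857/(2π·47.5) = 6.223×10^-4 m·K/W
  R'_rubber = ln(0.0268/0.0177)/(2πk) = 0.4148/(2π·0.151) = 0.4372 m·K/W
  R'_conv,out = 1/(2πr h) = 1/(2π·0.0268·13.8) = 0.4303 m·K/W
ΣR = 0.8682 m·K/W
ΔT = Q'·ΣR = 67.8 × 0.8682 = 58.86 K
Heat flows outward, so T_out = T_in − ΔT = 87.1 − 58.86 = 28.2 °C

T_out = 28.2 °C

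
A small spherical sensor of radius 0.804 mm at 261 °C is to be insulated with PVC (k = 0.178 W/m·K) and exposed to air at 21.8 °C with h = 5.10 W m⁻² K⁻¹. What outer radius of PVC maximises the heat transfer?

For a sphere, r_cr = 2k_ins/h = 2·0.178/5.10 = 0.0698 m = 6.98 cm

r_cr = 6.98 cm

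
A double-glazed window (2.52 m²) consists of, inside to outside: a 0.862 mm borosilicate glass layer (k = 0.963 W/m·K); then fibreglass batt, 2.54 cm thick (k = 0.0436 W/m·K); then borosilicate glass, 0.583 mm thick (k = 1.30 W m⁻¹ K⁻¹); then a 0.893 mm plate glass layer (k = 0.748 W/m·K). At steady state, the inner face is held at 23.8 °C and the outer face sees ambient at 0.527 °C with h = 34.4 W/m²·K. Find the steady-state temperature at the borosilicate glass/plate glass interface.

T = 1.67 °C

Resistance network (inner→outer):
  R_borosilicate glass = L/(kA) = 8.62×10^-4/(0.963·2.52) = 3.552×10^-4 K/W
  R_fibreglass batt = L/(kA) = 0.0254/(0.0436·2.52) = 0.2312 K/W
  R_borosilicate glass = L/(kA) = 5.83×10^-4/(1.30·2.52) = 1.780×10^-4 K/W
  R_plate glass = L/(kA) = 8.93×10^-4/(0.748·2.52) = 4.738×10^-4 K/W
  R_conv,out = 1/(hA) = 1/(34.4·2.52) = 0.01154 K/W
ΣR = 3.552×10^-4 + 0.2312 + 1.780×10^-4 + 4.738×10^-4 + 0.01154 = 0.2437 K/W
Q = ΔT/ΣR = (23.8 °C − 0.527 °C)/0.2437 = 95.50 W
From the inner boundary to the borosilicate glass/plate glass interface, ΣR_partial = 0.2317 K/W.
T_interface = T_in − Q·ΣR_partial = 23.8 °C − (95.50)(0.2317) = 1.67 °C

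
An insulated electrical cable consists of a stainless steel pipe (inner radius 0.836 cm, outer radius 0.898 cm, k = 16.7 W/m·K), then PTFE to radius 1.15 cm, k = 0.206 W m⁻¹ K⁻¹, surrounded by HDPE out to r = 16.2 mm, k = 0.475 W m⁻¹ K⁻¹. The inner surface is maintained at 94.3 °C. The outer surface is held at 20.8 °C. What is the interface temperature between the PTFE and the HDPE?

T = 48.3 °C

Resistance network (inner→outer):
  R'_stainless steel = ln(0.00898/0.00836)/(2πk) = 0.07154/(2π·16.7) = 6.818×10^-4 m·K/W
  R'_PTFE = ln(0.0115/0.00898)/(2πk) = 0.2473/(2π·0.206) = 0.1911 m·K/W
  R'_HDPE = ln(0.0162/0.0115)/(2πk) = 0.3427/(2π·0.475) = 0.1148 m·K/W
ΣR = 6.818×10^-4 + 0.1911 + 0.1148 = 0.3066 m·K/W
Q' = ΔT/ΣR = (94.3 °C − 20.8 °C)/0.3066 = 239.7 W/m
From the inner boundary to the PTFE/HDPE interface, ΣR_partial = 0.1918 m·K/W.
T_interface = T_in − Q'·ΣR_partial = 94.3 °C − (239.7)(0.1918) = 48.3 °C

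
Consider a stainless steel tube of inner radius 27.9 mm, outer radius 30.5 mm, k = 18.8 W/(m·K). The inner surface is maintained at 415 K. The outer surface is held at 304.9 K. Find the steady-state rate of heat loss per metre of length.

Q' = 2πk·ΔT/ln(r₂/r₁) = 2π × 18.8 × 110.1 / ln(0.0305/0.0279) = 1.46×10^5 W/m

Q' = 146 kW/m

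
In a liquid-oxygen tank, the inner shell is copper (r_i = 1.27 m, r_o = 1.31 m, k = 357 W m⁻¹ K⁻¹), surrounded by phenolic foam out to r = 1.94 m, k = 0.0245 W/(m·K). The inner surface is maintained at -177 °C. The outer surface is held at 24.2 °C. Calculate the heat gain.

Series thermal resistances, inner to outer:
  R_copper = (1/1.27 − 1/1.31)/(4πk) = 0.02404/(4π·357) = 5.359×10^-6 K/W
  R_phenolic foam = (1/1.31 − 1/1.94)/(4πk) = 0.2479/(4π·0.0245) = 0.8052 K/W
ΣR = 5.359×10^-6 + 0.8052 = 0.8052 K/W
Q = ΔT/ΣR = (-177 °C − 24.2 °C)/0.8052 = -250 W
(Negative Q ⇒ heat flows inward; heat gain = 250 W.)

Q = 250 W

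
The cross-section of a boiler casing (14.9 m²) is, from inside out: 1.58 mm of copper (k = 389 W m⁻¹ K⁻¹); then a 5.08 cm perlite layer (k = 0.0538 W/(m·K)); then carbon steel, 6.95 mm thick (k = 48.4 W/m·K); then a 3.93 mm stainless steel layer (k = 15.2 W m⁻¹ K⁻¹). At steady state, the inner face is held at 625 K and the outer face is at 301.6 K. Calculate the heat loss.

Resistance network (inner→outer):
  R_copper = L/(kA) = 0.00158/(389·14.9) = 2.726×10^-7 K/W
  R_perlite = L/(kA) = 0.0508/(0.0538·14.9) = 0.06337 K/W
  R_carbon steel = L/(kA) = 0.00695/(48.4·14.9) = 9.637×10^-6 K/W
  R_stainless steel = L/(kA) = 0.00393/(15.2·14.9) = 1.735×10^-5 K/W
ΣR = 2.726×10^-7 + 0.06337 + 9.637×10^-6 + 1.735×10^-5 = 0.06340 K/W
Q = ΔT/ΣR = (625 K − 301.6 K)/0.06340 = 5100 W

Q = 5100 W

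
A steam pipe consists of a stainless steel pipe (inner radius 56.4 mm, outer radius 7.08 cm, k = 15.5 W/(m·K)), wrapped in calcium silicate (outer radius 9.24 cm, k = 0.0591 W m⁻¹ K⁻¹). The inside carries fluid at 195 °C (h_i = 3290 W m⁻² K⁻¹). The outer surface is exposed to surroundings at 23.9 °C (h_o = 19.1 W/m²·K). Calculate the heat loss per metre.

Q' = 211 W/m

Resistance network (inner→outer):
  R'_conv,in = 1/(2πr h) = 1/(2π·0.0564·3290) = 8.577×10^-4 m·K/W
  R'_stainless steel = ln(0.0708/0.0564)/(2πk) = 0.2274/(2π·15.5) = 0.002335 m·K/W
  R'_calcium silicate = ln(0.0924/0.0708)/(2πk) = 0.2663/(2π·0.0591) = 0.7171 m·K/W
  R'_conv,out = 1/(2πr h) = 1/(2π·0.0924·19.1) = 0.09018 m·K/W
ΣR = 8.577×10^-4 + 0.002335 + 0.7171 + 0.09018 = 0.8105 m·K/W
Q' = ΔT/ΣR = (195 °C − 23.9 °C)/0.8105 = 211 W/m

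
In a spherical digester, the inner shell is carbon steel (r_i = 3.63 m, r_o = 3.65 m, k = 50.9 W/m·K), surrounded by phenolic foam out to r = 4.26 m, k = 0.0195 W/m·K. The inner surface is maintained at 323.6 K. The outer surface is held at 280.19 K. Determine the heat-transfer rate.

Q = 271 W

Resistance network (inner→outer):
  R_carbon steel = (1/3.63 − 1/3.65)/(4πk) = 0.001509/(4π·50.9) = 2.360×10^-6 K/W
  R_phenolic foam = (1/3.65 − 1/4.26)/(4πk) = 0.03923/(4π·0.0195) = 0.1601 K/W
ΣR = 2.360×10^-6 + 0.1601 = 0.1601 K/W
Q = ΔT/ΣR = (323.6 K − 280.19 K)/0.1601 = 271 W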